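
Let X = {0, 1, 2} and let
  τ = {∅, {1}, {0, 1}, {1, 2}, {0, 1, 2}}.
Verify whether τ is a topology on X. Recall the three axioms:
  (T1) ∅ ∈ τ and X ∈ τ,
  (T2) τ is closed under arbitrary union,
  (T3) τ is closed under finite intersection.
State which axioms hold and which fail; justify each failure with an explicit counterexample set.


τ IS a topology on X.

Axiom (T1): ∅ ∈ τ? Yes; X ∈ τ? Yes.
Axiom (T2/T3): check pairwise unions and intersections of members of τ.
All pairwise intersections and unions checked — each lies in τ. Therefore τ satisfies (T1), (T2), (T3): it IS a topology on X.


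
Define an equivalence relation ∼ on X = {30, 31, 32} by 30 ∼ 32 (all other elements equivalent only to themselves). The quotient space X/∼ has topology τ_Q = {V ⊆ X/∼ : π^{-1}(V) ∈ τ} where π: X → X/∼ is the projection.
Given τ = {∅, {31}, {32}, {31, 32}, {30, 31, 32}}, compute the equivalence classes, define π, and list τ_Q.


X/∼ = {[30=32], [31]}; |τ_Q| = 3.

Equivalence classes: [30=32], [31].
Quotient map π: X → X/∼ sends 30 ↦ [30=32], 31 ↦ [31], 32 ↦ [30=32].
For each subset V ⊆ X/∼, compute π^{-1}(V) ⊆ X and check whether π^{-1}(V) ∈ τ. V is open in τ_Q iff π^{-1}(V) ∈ τ.
  V = {}: π^{-1}(V) = ∅ ∈ τ ✓.
  V = {[30=32]}: π^{-1}(V) = {30, 32} ∉ τ ✗.
  V = {[31]}: π^{-1}(V) = {31} ∈ τ ✓.
  V = {[30=32], [31]}: π^{-1}(V) = {30, 31, 32} ∈ τ ✓.
Open sets in the quotient: τ_Q = {{}, {[31]}, {[30=32], [31]}} (3 elements).


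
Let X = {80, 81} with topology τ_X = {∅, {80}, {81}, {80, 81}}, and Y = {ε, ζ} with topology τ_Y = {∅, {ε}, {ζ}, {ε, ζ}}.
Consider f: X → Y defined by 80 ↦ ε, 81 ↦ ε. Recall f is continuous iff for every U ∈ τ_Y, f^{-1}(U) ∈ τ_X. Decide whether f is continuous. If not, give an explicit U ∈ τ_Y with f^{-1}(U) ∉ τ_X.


f IS continuous.

Compute f^{-1}(U) for each U ∈ τ_Y:
  U = ∅: f^{-1}(U) = ∅ ∈ τ_X ✓.
  U = {ε}: f^{-1}(U) = {80, 81} ∈ τ_X ✓.
  U = {ζ}: f^{-1}(U) = ∅ ∈ τ_X ✓.
  U = {ε, ζ}: f^{-1}(U) = {80, 81} ∈ τ_X ✓.
Every preimage lies in τ_X, so f IS continuous.


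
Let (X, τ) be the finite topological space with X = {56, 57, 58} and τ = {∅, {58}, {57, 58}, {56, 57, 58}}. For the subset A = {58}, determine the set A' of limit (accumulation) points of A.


A' = {56, 57}

For each x ∈ X, list the open sets U ∈ τ with x ∈ U, then check whether U ∩ (A ∖ {x}) ≠ ∅ for every such U.
  x = 56: opens ∋ x are {56, 57, 58}; each meets A ∖ {56}, so x IS a limit point.
  x = 57: opens ∋ x are {57, 58}, {56, 57, 58}; each meets A ∖ {57}, so x IS a limit point.
  x = 58: open {58} ∋ x has {58} ∩ (A ∖ {58}) = ∅, so x is NOT a limit point.
Collecting: A' = {56, 57}.


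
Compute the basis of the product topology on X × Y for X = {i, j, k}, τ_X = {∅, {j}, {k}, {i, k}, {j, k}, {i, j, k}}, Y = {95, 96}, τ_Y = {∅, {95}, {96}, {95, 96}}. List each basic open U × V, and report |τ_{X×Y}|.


Basis B = {∅ × ∅, {j} × {95}, {j} × {96}, {k} × {95}, {k} × {96}, {i, k} × {95}, {i, k} × {96}, {j} × {95, 96}, {j, k} × {95}, {j, k} × {96}, {k} × {95, 96}, {i, j, k} × {95}, {i, j, k} × {96}, {i, k} × {95, 96}, {j, k} × {95, 96}, {i, j, k} × {95, 96}}; |τ_{X×Y}| = 36.

Enumerate products U × V with U ∈ τ_X, V ∈ τ_Y (deduplicated):
  ∅ × ∅ = {} (∅)
  {j} × {95} = {(j,95)}
  {j} × {96} = {(j,96)}
  {k} × {95} = {(k,95)}
  {k} × {96} = {(k,96)}
  {i, k} × {95} = {(i,95), (k,95)}
  {i, k} × {96} = {(i,96), (k,96)}
  {j} × {95, 96} = {(j,95), (j,96)}
  {j, k} × {95} = {(j,95), (k,95)}
  {j, k} × {96} = {(j,96), (k,96)}
  {k} × {95, 96} = {(k,95), (k,96)}
  {i, j, k} × {95} = {(i,95), (j,95), (k,95)}
  {i, j, k} × {96} = {(i,96), (j,96), (k,96)}
  {i, k} × {95, 96} = {(i,95), (i,96), (k,95), (k,96)}
  {j, k} × {95, 96} = {(j,95), (j,96), (k,95), (k,96)}
  {i, j, k} × {95, 96} = {(i,95), (i,96), (j,95), (j,96), (k,95), (k,96)}
These 16 distinct sets form the basis B.
Close under arbitrary unions to get τ_{X×Y}; counting gives |τ_{X×Y}| = 36.


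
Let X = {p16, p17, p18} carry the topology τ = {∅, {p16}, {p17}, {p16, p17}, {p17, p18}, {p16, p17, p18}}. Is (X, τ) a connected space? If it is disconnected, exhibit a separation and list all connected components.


(X, τ) is disconnected; components = [{p16}, {p17, p18}].

Find clopen sets (U ∈ τ with X ∖ U ∈ τ):
  U = ∅, X ∖ U = {p16, p17, p18} — both open, so U is clopen.
  U = {p16}, X ∖ U = {p17, p18} — both open, so U is clopen.
  U = {p17, p18}, X ∖ U = {p16} — both open, so U is clopen.
  U = {p16, p17, p18}, X ∖ U = ∅ — both open, so U is clopen.
Nontrivial clopen(s) exist: e.g. {p16}. So (X, τ) is disconnected.
Compute connected components by grouping points that agree on all clopens:
  component: {p16}
  component: {p17, p18}


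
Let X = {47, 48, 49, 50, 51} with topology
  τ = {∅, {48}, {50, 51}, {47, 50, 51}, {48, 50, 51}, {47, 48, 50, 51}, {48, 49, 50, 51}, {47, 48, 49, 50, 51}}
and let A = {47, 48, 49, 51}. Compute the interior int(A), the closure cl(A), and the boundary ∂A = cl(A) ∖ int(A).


int(A) = {48}, cl(A) = {47, 48, 49, 50, 51}, ∂A = {47, 49, 50, 51}.

Closed sets in (X, τ) are complements of opens:
  closed(X, τ) = {∅, {47}, {49}, {47, 49}, {48, 49}, {47, 48, 49}, {47, 49, 50, 51}, {47, 48, 49, 50, 51}}.
int(A) = ⋃ {U ∈ τ : U ⊆ A}. Opens contained in A: ∅, {48}.
Taking the union of these: int(A) = {48}.
cl(A) = ⋂ {C closed : A ⊆ C}. Closed sets containing A: {47, 48, 49, 50, 51}.
Intersecting these: cl(A) = {47, 48, 49, 50, 51}.
∂A = cl(A) ∖ int(A) = {47, 48, 49, 50, 51} ∖ {48} = {47, 49, 50, 51}.


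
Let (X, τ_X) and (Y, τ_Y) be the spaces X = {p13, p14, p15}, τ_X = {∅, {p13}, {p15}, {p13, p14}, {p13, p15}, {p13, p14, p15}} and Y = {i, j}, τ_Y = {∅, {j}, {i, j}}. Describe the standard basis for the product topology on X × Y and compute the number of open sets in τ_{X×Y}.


Basis B = {∅ × ∅, {p13} × {j}, {p15} × {j}, {p13} × {i, j}, {p13, p14} × {j}, {p13, p15} × {j}, {p15} × {i, j}, {p13, p14, p15} × {j}, {p13, p14} × {i, j}, {p13, p15} × {i, j}, {p13, p14, p15} × {i, j}}; |τ_{X×Y}| = 18.

Enumerate products U × V with U ∈ τ_X, V ∈ τ_Y (deduplicated):
  ∅ × ∅ = {} (∅)
  {p13} × {j} = {(p13,j)}
  {p15} × {j} = {(p15,j)}
  {p13} × {i, j} = {(p13,i), (p13,j)}
  {p13, p14} × {j} = {(p13,j), (p14,j)}
  {p13, p15} × {j} = {(p13,j), (p15,j)}
  {p15} × {i, j} = {(p15,i), (p15,j)}
  {p13, p14, p15} × {j} = {(p13,j), (p14,j), (p15,j)}
  {p13, p14} × {i, j} = {(p13,i), (p13,j), (p14,i), (p14,j)}
  {p13, p15} × {i, j} = {(p13,i), (p13,j), (p15,i), (p15,j)}
  {p13, p14, p15} × {i, j} = {(p13,i), (p13,j), (p14,i), (p14,j), (p15,i), (p15,j)}
These 11 distinct sets form the basis B.
Close under arbitrary unions to get τ_{X×Y}; counting gives |τ_{X×Y}| = 18.


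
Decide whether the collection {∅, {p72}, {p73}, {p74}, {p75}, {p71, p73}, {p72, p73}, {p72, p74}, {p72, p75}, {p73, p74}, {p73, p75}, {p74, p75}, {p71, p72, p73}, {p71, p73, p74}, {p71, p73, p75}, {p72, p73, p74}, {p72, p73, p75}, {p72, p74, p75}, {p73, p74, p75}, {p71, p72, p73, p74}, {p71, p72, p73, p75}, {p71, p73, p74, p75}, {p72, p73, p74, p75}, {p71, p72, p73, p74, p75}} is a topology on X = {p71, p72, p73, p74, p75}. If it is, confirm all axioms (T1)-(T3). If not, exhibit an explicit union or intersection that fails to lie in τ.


τ IS a topology on X.

Axiom (T1): ∅ ∈ τ? Yes; X ∈ τ? Yes.
Axiom (T2/T3): check pairwise unions and intersections of members of τ.
All pairwise intersections and unions checked — each lies in τ. Therefore τ satisfies (T1), (T2), (T3): it IS a topology on X.


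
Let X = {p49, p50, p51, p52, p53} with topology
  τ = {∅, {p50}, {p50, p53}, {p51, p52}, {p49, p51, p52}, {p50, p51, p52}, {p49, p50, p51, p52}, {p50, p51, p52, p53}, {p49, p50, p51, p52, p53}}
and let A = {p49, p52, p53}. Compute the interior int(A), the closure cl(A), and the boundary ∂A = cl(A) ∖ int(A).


int(A) = ∅, cl(A) = {p49, p51, p52, p53}, ∂A = {p49, p51, p52, p53}.

Closed sets in (X, τ) are complements of opens:
  closed(X, τ) = {∅, {p49}, {p53}, {p49, p53}, {p50, p53}, {p49, p50, p53}, {p49, p51, p52}, {p49, p51, p52, p53}, {p49, p50, p51, p52, p53}}.
int(A) = ⋃ {U ∈ τ : U ⊆ A}. Opens contained in A: ∅.
Taking the union of these: int(A) = ∅.
cl(A) = ⋂ {C closed : A ⊆ C}. Closed sets containing A: {p49, p51, p52, p53}, {p49, p50, p51, p52, p53}.
Intersecting these: cl(A) = {p49, p51, p52, p53}.
∂A = cl(A) ∖ int(A) = {p49, p51, p52, p53} ∖ ∅ = {p49, p51, p52, p53}.


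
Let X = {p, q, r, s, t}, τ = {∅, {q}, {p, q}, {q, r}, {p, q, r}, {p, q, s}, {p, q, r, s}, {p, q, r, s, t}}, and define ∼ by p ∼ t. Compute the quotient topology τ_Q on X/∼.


X/∼ = {[p=t], [q], [r], [s]}; |τ_Q| = 4.

Equivalence classes: [p=t], [q], [r], [s].
Quotient map π: X → X/∼ sends p ↦ [p=t], q ↦ [q], r ↦ [r], s ↦ [s], t ↦ [p=t].
For each subset V ⊆ X/∼, compute π^{-1}(V) ⊆ X and check whether π^{-1}(V) ∈ τ. V is open in τ_Q iff π^{-1}(V) ∈ τ.
  V = {}: π^{-1}(V) = ∅ ∈ τ ✓.
  V = {[p=t]}: π^{-1}(V) = {p, t} ∉ τ ✗.
  V = {[q]}: π^{-1}(V) = {q} ∈ τ ✓.
  V = {[p=t], [q]}: π^{-1}(V) = {p, q, t} ∉ τ ✗.
  V = {[r]}: π^{-1}(V) = {r} ∉ τ ✗.
  V = {[p=t], [r]}: π^{-1}(V) = {p, r, t} ∉ τ ✗.
  V = {[q], [r]}: π^{-1}(V) = {q, r} ∈ τ ✓.
  V = {[p=t], [q], [r]}: π^{-1}(V) = {p, q, r, t} ∉ τ ✗.
  V = {[s]}: π^{-1}(V) = {s} ∉ τ ✗.
  V = {[p=t], [s]}: π^{-1}(V) = {p, s, t} ∉ τ ✗.
  V = {[q], [s]}: π^{-1}(V) = {q, s} ∉ τ ✗.
  V = {[p=t], [q], [s]}: π^{-1}(V) = {p, q, s, t} ∉ τ ✗.
  V = {[r], [s]}: π^{-1}(V) = {r, s} ∉ τ ✗.
  V = {[p=t], [r], [s]}: π^{-1}(V) = {p, r, s, t} ∉ τ ✗.
  V = {[q], [r], [s]}: π^{-1}(V) = {q, r, s} ∉ τ ✗.
  V = {[p=t], [q], [r], [s]}: π^{-1}(V) = {p, q, r, s, t} ∈ τ ✓.
Open sets in the quotient: τ_Q = {{}, {[q]}, {[q], [r]}, {[p=t], [q], [r], [s]}} (4 elements).


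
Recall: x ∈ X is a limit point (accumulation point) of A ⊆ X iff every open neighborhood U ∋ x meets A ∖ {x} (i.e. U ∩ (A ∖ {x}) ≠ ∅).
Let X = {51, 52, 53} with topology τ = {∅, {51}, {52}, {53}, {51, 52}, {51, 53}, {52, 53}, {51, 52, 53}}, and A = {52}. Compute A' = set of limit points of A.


A' = ∅

For each x ∈ X, list the open sets U ∈ τ with x ∈ U, then check whether U ∩ (A ∖ {x}) ≠ ∅ for every such U.
  x = 51: open {51} ∋ x has {51} ∩ (A ∖ {51}) = ∅, so x is NOT a limit point.
  x = 52: open {52} ∋ x has {52} ∩ (A ∖ {52}) = ∅, so x is NOT a limit point.
  x = 53: open {53} ∋ x has {53} ∩ (A ∖ {53}) = ∅, so x is NOT a limit point.
Collecting: A' = ∅.


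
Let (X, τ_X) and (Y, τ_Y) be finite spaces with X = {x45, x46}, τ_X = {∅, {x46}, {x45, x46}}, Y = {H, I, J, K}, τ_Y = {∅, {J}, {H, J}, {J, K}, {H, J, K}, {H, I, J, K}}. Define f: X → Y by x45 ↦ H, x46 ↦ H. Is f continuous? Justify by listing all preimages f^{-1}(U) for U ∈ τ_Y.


f IS continuous.

Compute f^{-1}(U) for each U ∈ τ_Y:
  U = ∅: f^{-1}(U) = ∅ ∈ τ_X ✓.
  U = {J}: f^{-1}(U) = ∅ ∈ τ_X ✓.
  U = {H, J}: f^{-1}(U) = {x45, x46} ∈ τ_X ✓.
  U = {J, K}: f^{-1}(U) = ∅ ∈ τ_X ✓.
  U = {H, J, K}: f^{-1}(U) = {x45, x46} ∈ τ_X ✓.
  U = {H, I, J, K}: f^{-1}(U) = {x45, x46} ∈ τ_X ✓.
Every preimage lies in τ_X, so f IS continuous.


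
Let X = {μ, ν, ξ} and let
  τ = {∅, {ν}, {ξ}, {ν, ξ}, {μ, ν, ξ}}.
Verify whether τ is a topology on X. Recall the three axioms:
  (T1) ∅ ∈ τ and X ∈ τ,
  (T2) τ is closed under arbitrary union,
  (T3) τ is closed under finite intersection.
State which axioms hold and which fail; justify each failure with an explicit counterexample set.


τ IS a topology on X.

Axiom (T1): ∅ ∈ τ? Yes; X ∈ τ? Yes.
Axiom (T2/T3): check pairwise unions and intersections of members of τ.
All pairwise intersections and unions checked — each lies in τ. Therefore τ satisfies (T1), (T2), (T3): it IS a topology on X.


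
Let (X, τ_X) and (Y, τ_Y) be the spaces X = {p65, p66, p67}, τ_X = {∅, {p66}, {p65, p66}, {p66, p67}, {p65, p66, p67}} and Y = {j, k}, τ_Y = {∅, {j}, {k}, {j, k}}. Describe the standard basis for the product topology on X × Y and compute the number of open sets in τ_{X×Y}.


Basis B = {∅ × ∅, {p66} × {j}, {p66} × {k}, {p65, p66} × {j}, {p65, p66} × {k}, {p66} × {j, k}, {p66, p67} × {j}, {p66, p67} × {k}, {p65, p66, p67} × {j}, {p65, p66, p67} × {k}, {p65, p66} × {j, k}, {p66, p67} × {j, k}, {p65, p66, p67} × {j, k}}; |τ_{X×Y}| = 25.

Enumerate products U × V with U ∈ τ_X, V ∈ τ_Y (deduplicated):
  ∅ × ∅ = {} (∅)
  {p66} × {j} = {(p66,j)}
  {p66} × {k} = {(p66,k)}
  {p65, p66} × {j} = {(p65,j), (p66,j)}
  {p65, p66} × {k} = {(p65,k), (p66,k)}
  {p66} × {j, k} = {(p66,j), (p66,k)}
  {p66, p67} × {j} = {(p66,j), (p67,j)}
  {p66, p67} × {k} = {(p66,k), (p67,k)}
  {p65, p66, p67} × {j} = {(p65,j), (p66,j), (p67,j)}
  {p65, p66, p67} × {k} = {(p65,k), (p66,k), (p67,k)}
  {p65, p66} × {j, k} = {(p65,j), (p65,k), (p66,j), (p66,k)}
  {p66, p67} × {j, k} = {(p66,j), (p66,k), (p67,j), (p67,k)}
  {p65, p66, p67} × {j, k} = {(p65,j), (p65,k), (p66,j), (p66,k), (p67,j), (p67,k)}
These 13 distinct sets form the basis B.
Close under arbitrary unions to get τ_{X×Y}; counting gives |τ_{X×Y}| = 25.


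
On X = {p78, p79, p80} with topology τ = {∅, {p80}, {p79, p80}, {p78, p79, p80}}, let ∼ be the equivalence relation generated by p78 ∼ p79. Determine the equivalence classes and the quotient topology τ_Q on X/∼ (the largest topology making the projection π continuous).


X/∼ = {[p78=p79], [p80]}; |τ_Q| = 3.

Equivalence classes: [p78=p79], [p80].
Quotient map π: X → X/∼ sends p78 ↦ [p78=p79], p79 ↦ [p78=p79], p80 ↦ [p80].
For each subset V ⊆ X/∼, compute π^{-1}(V) ⊆ X and check whether π^{-1}(V) ∈ τ. V is open in τ_Q iff π^{-1}(V) ∈ τ.
  V = {}: π^{-1}(V) = ∅ ∈ τ ✓.
  V = {[p78=p79]}: π^{-1}(V) = {p78, p79} ∉ τ ✗.
  V = {[p80]}: π^{-1}(V) = {p80} ∈ τ ✓.
  V = {[p78=p79], [p80]}: π^{-1}(V) = {p78, p79, p80} ∈ τ ✓.
Open sets in the quotient: τ_Q = {{}, {[p80]}, {[p78=p79], [p80]}} (3 elements).


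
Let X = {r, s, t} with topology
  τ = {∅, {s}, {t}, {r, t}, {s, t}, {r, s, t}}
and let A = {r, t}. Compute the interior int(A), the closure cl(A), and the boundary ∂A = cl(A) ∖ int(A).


int(A) = {r, t}, cl(A) = {r, t}, ∂A = ∅.

Closed sets in (X, τ) are complements of opens:
  closed(X, τ) = {∅, {r}, {s}, {r, s}, {r, t}, {r, s, t}}.
int(A) = ⋃ {U ∈ τ : U ⊆ A}. Opens contained in A: ∅, {t}, {r, t}.
Taking the union of these: int(A) = {r, t}.
cl(A) = ⋂ {C closed : A ⊆ C}. Closed sets containing A: {r, t}, {r, s, t}.
Intersecting these: cl(A) = {r, t}.
∂A = cl(A) ∖ int(A) = {r, t} ∖ {r, t} = ∅.


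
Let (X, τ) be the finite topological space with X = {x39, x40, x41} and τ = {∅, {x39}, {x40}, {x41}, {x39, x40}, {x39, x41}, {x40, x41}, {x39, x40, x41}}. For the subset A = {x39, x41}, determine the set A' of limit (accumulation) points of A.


A' = ∅

For each x ∈ X, list the open sets U ∈ τ with x ∈ U, then check whether U ∩ (A ∖ {x}) ≠ ∅ for every such U.
  x = x39: open {x39} ∋ x has {x39} ∩ (A ∖ {x39}) = ∅, so x is NOT a limit point.
  x = x40: open {x40} ∋ x has {x40} ∩ (A ∖ {x40}) = ∅, so x is NOT a limit point.
  x = x41: open {x41} ∋ x has {x41} ∩ (A ∖ {x41}) = ∅, so x is NOT a limit point.
Collecting: A' = ∅.


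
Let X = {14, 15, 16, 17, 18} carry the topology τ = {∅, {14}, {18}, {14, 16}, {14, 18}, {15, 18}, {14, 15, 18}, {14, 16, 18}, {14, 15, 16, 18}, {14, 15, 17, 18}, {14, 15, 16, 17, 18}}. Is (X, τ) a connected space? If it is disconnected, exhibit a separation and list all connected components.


(X, τ) is connected.

Find clopen sets (U ∈ τ with X ∖ U ∈ τ):
  U = ∅, X ∖ U = {14, 15, 16, 17, 18} — both open, so U is clopen.
  U = {14, 15, 16, 17, 18}, X ∖ U = ∅ — both open, so U is clopen.
Only trivial clopens (∅ and X) exist, so (X, τ) is connected.
Compute connected components by grouping points that agree on all clopens:
  component: {14, 15, 16, 17, 18}


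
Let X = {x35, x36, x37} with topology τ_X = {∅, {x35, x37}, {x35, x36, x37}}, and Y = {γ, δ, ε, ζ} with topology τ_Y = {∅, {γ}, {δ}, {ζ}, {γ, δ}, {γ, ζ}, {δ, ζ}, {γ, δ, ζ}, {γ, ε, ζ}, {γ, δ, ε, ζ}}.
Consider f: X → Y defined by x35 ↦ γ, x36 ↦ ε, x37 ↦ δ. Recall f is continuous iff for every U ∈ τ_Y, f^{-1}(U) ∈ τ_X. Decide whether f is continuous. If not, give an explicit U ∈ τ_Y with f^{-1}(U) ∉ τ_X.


f is NOT continuous.

Compute f^{-1}(U) for each U ∈ τ_Y:
  U = ∅: f^{-1}(U) = ∅ ∈ τ_X ✓.
  U = {γ}: f^{-1}(U) = {x35} ∉ τ_X ✗.
  U = {δ}: f^{-1}(U) = {x37} ∉ τ_X ✗.
  U = {ζ}: f^{-1}(U) = ∅ ∈ τ_X ✓.
  U = {γ, δ}: f^{-1}(U) = {x35, x37} ∈ τ_X ✓.
  U = {γ, ζ}: f^{-1}(U) = {x35} ∉ τ_X ✗.
  U = {δ, ζ}: f^{-1}(U) = {x37} ∉ τ_X ✗.
  U = {γ, δ, ζ}: f^{-1}(U) = {x35, x37} ∈ τ_X ✓.
  U = {γ, ε, ζ}: f^{-1}(U) = {x35, x36} ∉ τ_X ✗.
  U = {γ, δ, ε, ζ}: f^{-1}(U) = {x35, x36, x37} ∈ τ_X ✓.
Found U = {γ} with f^{-1}(U) = {x35} not in τ_X. Therefore f is NOT continuous.


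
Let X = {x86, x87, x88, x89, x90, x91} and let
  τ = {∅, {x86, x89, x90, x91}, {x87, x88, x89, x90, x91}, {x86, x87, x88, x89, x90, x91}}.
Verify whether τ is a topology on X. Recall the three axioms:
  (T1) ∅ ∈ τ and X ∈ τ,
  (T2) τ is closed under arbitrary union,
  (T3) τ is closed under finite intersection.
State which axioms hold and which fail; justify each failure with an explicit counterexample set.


τ is NOT a topology on X.

Axiom (T1): ∅ ∈ τ? Yes; X ∈ τ? Yes.
Axiom (T2/T3): check pairwise unions and intersections of members of τ.
Counterexample for (T3): {x86, x89, x90, x91} ∩ {x87, x88, x89, x90, x91} = {x89, x90, x91} ∉ τ. Therefore τ is NOT a topology.


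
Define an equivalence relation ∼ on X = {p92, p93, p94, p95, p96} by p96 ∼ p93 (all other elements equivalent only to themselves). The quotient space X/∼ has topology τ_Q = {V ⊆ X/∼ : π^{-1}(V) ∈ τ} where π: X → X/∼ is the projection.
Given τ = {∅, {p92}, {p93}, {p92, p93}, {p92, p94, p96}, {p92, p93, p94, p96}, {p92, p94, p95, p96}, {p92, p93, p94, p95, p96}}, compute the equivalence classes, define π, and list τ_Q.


X/∼ = {[p92], [p93=p96], [p94], [p95]}; |τ_Q| = 4.

Equivalence classes: [p92], [p93=p96], [p94], [p95].
Quotient map π: X → X/∼ sends p92 ↦ [p92], p93 ↦ [p93=p96], p94 ↦ [p94], p95 ↦ [p95], p96 ↦ [p93=p96].
For each subset V ⊆ X/∼, compute π^{-1}(V) ⊆ X and check whether π^{-1}(V) ∈ τ. V is open in τ_Q iff π^{-1}(V) ∈ τ.
  V = {}: π^{-1}(V) = ∅ ∈ τ ✓.
  V = {[p92]}: π^{-1}(V) = {p92} ∈ τ ✓.
  V = {[p93=p96]}: π^{-1}(V) = {p93, p96} ∉ τ ✗.
  V = {[p92], [p93=p96]}: π^{-1}(V) = {p92, p93, p96} ∉ τ ✗.
  V = {[p94]}: π^{-1}(V) = {p94} ∉ τ ✗.
  V = {[p92], [p94]}: π^{-1}(V) = {p92, p94} ∉ τ ✗.
  V = {[p93=p96], [p94]}: π^{-1}(V) = {p93, p94, p96} ∉ τ ✗.
  V = {[p92], [p93=p96], [p94]}: π^{-1}(V) = {p92, p93, p94, p96} ∈ τ ✓.
  V = {[p95]}: π^{-1}(V) = {p95} ∉ τ ✗.
  V = {[p92], [p95]}: π^{-1}(V) = {p92, p95} ∉ τ ✗.
  V = {[p93=p96], [p95]}: π^{-1}(V) = {p93, p95, p96} ∉ τ ✗.
  V = {[p92], [p93=p96], [p95]}: π^{-1}(V) = {p92, p93, p95, p96} ∉ τ ✗.
  V = {[p94], [p95]}: π^{-1}(V) = {p94, p95} ∉ τ ✗.
  V = {[p92], [p94], [p95]}: π^{-1}(V) = {p92, p94, p95} ∉ τ ✗.
  V = {[p93=p96], [p94], [p95]}: π^{-1}(V) = {p93, p94, p95, p96} ∉ τ ✗.
  V = {[p92], [p93=p96], [p94], [p95]}: π^{-1}(V) = {p92, p93, p94, p95, p96} ∈ τ ✓.
Open sets in the quotient: τ_Q = {{}, {[p92]}, {[p92], [p93=p96], [p94]}, {[p92], [p93=p96], [p94], [p95]}} (4 elements).


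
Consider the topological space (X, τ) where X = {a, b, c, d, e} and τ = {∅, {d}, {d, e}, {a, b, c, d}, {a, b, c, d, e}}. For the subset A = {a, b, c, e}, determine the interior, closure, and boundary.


int(A) = ∅, cl(A) = {a, b, c, e}, ∂A = {a, b, c, e}.

Closed sets in (X, τ) are complements of opens:
  closed(X, τ) = {∅, {e}, {a, b, c}, {a, b, c, e}, {a, b, c, d, e}}.
int(A) = ⋃ {U ∈ τ : U ⊆ A}. Opens contained in A: ∅.
Taking the union of these: int(A) = ∅.
cl(A) = ⋂ {C closed : A ⊆ C}. Closed sets containing A: {a, b, c, e}, {a, b, c, d, e}.
Intersecting these: cl(A) = {a, b, c, e}.
∂A = cl(A) ∖ int(A) = {a, b, c, e} ∖ ∅ = {a, b, c, e}.


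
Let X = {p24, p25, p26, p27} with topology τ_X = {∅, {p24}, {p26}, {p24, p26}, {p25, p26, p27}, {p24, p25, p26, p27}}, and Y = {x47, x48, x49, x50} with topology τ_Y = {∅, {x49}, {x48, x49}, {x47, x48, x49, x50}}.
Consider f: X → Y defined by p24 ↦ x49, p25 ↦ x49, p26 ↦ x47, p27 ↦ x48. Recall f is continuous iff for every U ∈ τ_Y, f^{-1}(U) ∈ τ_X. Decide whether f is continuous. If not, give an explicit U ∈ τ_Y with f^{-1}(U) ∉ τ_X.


f is NOT continuous.

Compute f^{-1}(U) for each U ∈ τ_Y:
  U = ∅: f^{-1}(U) = ∅ ∈ τ_X ✓.
  U = {x49}: f^{-1}(U) = {p24, p25} ∉ τ_X ✗.
  U = {x48, x49}: f^{-1}(U) = {p24, p25, p27} ∉ τ_X ✗.
  U = {x47, x48, x49, x50}: f^{-1}(U) = {p24, p25, p26, p27} ∈ τ_X ✓.
Found U = {x49} with f^{-1}(U) = {p24, p25} not in τ_X. Therefore f is NOT continuous.


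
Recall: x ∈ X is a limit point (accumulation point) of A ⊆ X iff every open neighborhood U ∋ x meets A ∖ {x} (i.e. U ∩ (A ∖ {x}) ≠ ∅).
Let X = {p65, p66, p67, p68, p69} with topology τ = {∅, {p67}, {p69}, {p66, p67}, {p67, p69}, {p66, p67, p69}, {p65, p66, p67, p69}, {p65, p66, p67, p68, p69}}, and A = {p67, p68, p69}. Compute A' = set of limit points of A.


A' = {p65, p66, p68}

For each x ∈ X, list the open sets U ∈ τ with x ∈ U, then check whether U ∩ (A ∖ {x}) ≠ ∅ for every such U.
  x = p65: opens ∋ x are {p65, p66, p67, p69}, {p65, p66, p67, p68, p69}; each meets A ∖ {p65}, so x IS a limit point.
  x = p66: opens ∋ x are {p66, p67}, {p66, p67, p69}, {p65, p66, p67, p69}, {p65, p66, p67, p68, p69}; each meets A ∖ {p66}, so x IS a limit point.
  x = p67: open {p67} ∋ x has {p67} ∩ (A ∖ {p67}) = ∅, so x is NOT a limit point.
  x = p68: opens ∋ x are {p65, p66, p67, p68, p69}; each meets A ∖ {p68}, so x IS a limit point.
  x = p69: open {p69} ∋ x has {p69} ∩ (A ∖ {p69}) = ∅, so x is NOT a limit point.
Collecting: A' = {p65, p66, p68}.


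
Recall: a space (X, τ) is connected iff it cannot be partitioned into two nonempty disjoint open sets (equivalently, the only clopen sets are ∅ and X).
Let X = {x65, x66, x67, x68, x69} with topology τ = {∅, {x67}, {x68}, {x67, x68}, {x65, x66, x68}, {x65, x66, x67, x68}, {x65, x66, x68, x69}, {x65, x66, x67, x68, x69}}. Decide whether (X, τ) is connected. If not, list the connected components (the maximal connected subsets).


(X, τ) is disconnected; components = [{x67}, {x65, x66, x68, x69}].

Find clopen sets (U ∈ τ with X ∖ U ∈ τ):
  U = ∅, X ∖ U = {x65, x66, x67, x68, x69} — both open, so U is clopen.
  U = {x67}, X ∖ U = {x65, x66, x68, x69} — both open, so U is clopen.
  U = {x65, x66, x68, x69}, X ∖ U = {x67} — both open, so U is clopen.
  U = {x65, x66, x67, x68, x69}, X ∖ U = ∅ — both open, so U is clopen.
Nontrivial clopen(s) exist: e.g. {x65, x66, x68, x69}. So (X, τ) is disconnected.
Compute connected components by grouping points that agree on all clopens:
  component: {x67}
  component: {x65, x66, x68, x69}


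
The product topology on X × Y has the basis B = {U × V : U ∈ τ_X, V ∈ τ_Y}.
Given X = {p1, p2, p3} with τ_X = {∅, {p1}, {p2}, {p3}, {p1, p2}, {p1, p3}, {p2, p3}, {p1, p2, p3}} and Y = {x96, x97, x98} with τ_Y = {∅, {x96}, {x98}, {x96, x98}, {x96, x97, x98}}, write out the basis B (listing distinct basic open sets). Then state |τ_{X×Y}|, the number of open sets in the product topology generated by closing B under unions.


Basis B = {∅ × ∅, {p1} × {x96}, {p1} × {x98}, {p2} × {x96}, {p2} × {x98}, {p3} × {x96}, {p3} × {x98}, {p1} × {x96, x98}, {p1, p2} × {x96}, {p1, p3} × {x96}, {p1, p2} × {x98}, {p1, p3} × {x98}, {p2} × {x96, x98}, {p2, p3} × {x96}, {p2, p3} × {x98}, {p3} × {x96, x98}, {p1} × {x96, x97, x98}, {p1, p2, p3} × {x96}, {p1, p2, p3} × {x98}, {p2} × {x96, x97, x98}, {p3} × {x96, x97, x98}, {p1, p2} × {x96, x98}, {p1, p3} × {x96, x98}, {p2, p3} × {x96, x98}, {p1, p2} × {x96, x97, x98}, {p1, p3} × {x96, x97, x98}, {p1, p2, p3} × {x96, x98}, {p2, p3} × {x96, x97, x98}, {p1, p2, p3} × {x96, x97, x98}}; |τ_{X×Y}| = 125.

Enumerate products U × V with U ∈ τ_X, V ∈ τ_Y (deduplicated):
  ∅ × ∅ = {} (∅)
  {p1} × {x96} = {(p1,x96)}
  {p1} × {x98} = {(p1,x98)}
  {p2} × {x96} = {(p2,x96)}
  {p2} × {x98} = {(p2,x98)}
  {p3} × {x96} = {(p3,x96)}
  {p3} × {x98} = {(p3,x98)}
  {p1} × {x96, x98} = {(p1,x96), (p1,x98)}
  {p1, p2} × {x96} = {(p1,x96), (p2,x96)}
  {p1, p3} × {x96} = {(p1,x96), (p3,x96)}
  {p1, p2} × {x98} = {(p1,x98), (p2,x98)}
  {p1, p3} × {x98} = {(p1,x98), (p3,x98)}
  {p2} × {x96, x98} = {(p2,x96), (p2,x98)}
  {p2, p3} × {x96} = {(p2,x96), (p3,x96)}
  {p2, p3} × {x98} = {(p2,x98), (p3,x98)}
  {p3} × {x96, x98} = {(p3,x96), (p3,x98)}
  {p1} × {x96, x97, x98} = {(p1,x96), (p1,x97), (p1,x98)}
  {p1, p2, p3} × {x96} = {(p1,x96), (p2,x96), (p3,x96)}
  {p1, p2, p3} × {x98} = {(p1,x98), (p2,x98), (p3,x98)}
  {p2} × {x96, x97, x98} = {(p2,x96), (p2,x97), (p2,x98)}
  {p3} × {x96, x97, x98} = {(p3,x96), (p3,x97), (p3,x98)}
  {p1, p2} × {x96, x98} = {(p1,x96), (p1,x98), (p2,x96), (p2,x98)}
  {p1, p3} × {x96, x98} = {(p1,x96), (p1,x98), (p3,x96), (p3,x98)}
  {p2, p3} × {x96, x98} = {(p2,x96), (p2,x98), (p3,x96), (p3,x98)}
  {p1, p2} × {x96, x97, x98} = {(p1,x96), (p1,x97), (p1,x98), (p2,x96), (p2,x97), (p2,x98)}
  {p1, p3} × {x96, x97, x98} = {(p1,x96), (p1,x97), (p1,x98), (p3,x96), (p3,x97), (p3,x98)}
  {p1, p2, p3} × {x96, x98} = {(p1,x96), (p1,x98), (p2,x96), (p2,x98), (p3,x96), (p3,x98)}
  {p2, p3} × {x96, x97, x98} = {(p2,x96), (p2,x97), (p2,x98), (p3,x96), (p3,x97), (p3,x98)}
  {p1, p2, p3} × {x96, x97, x98} = {(p1,x96), (p1,x97), (p1,x98), (p2,x96), (p2,x97), (p2,x98), (p3,x96), (p3,x97), (p3,x98)}
These 29 distinct sets form the basis B.
Close under arbitrary unions to get τ_{X×Y}; counting gives |τ_{X×Y}| = 125.


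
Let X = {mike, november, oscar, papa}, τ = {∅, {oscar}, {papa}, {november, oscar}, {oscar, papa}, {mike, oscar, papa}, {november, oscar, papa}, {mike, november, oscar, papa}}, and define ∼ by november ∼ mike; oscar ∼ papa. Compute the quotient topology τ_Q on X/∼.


X/∼ = {[mike=november], [oscar=papa]}; |τ_Q| = 3.

Equivalence classes: [mike=november], [oscar=papa].
Quotient map π: X → X/∼ sends mike ↦ [mike=november], november ↦ [mike=november], oscar ↦ [oscar=papa], papa ↦ [oscar=papa].
For each subset V ⊆ X/∼, compute π^{-1}(V) ⊆ X and check whether π^{-1}(V) ∈ τ. V is open in τ_Q iff π^{-1}(V) ∈ τ.
  V = {}: π^{-1}(V) = ∅ ∈ τ ✓.
  V = {[mike=november]}: π^{-1}(V) = {mike, november} ∉ τ ✗.
  V = {[oscar=papa]}: π^{-1}(V) = {oscar, papa} ∈ τ ✓.
  V = {[mike=november], [oscar=papa]}: π^{-1}(V) = {mike, november, oscar, papa} ∈ τ ✓.
Open sets in the quotient: τ_Q = {{}, {[oscar=papa]}, {[mike=november], [oscar=papa]}} (3 elements).


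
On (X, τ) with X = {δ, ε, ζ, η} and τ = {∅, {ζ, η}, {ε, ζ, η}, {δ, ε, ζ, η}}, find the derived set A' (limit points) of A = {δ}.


A' = ∅

For each x ∈ X, list the open sets U ∈ τ with x ∈ U, then check whether U ∩ (A ∖ {x}) ≠ ∅ for every such U.
  x = δ: open {δ, ε, ζ, η} ∋ x has {δ, ε, ζ, η} ∩ (A ∖ {δ}) = ∅, so x is NOT a limit point.
  x = ε: open {ε, ζ, η} ∋ x has {ε, ζ, η} ∩ (A ∖ {ε}) = ∅, so x is NOT a limit point.
  x = ζ: open {ζ, η} ∋ x has {ζ, η} ∩ (A ∖ {ζ}) = ∅, so x is NOT a limit point.
  x = η: open {ζ, η} ∋ x has {ζ, η} ∩ (A ∖ {η}) = ∅, so x is NOT a limit point.
Collecting: A' = ∅.


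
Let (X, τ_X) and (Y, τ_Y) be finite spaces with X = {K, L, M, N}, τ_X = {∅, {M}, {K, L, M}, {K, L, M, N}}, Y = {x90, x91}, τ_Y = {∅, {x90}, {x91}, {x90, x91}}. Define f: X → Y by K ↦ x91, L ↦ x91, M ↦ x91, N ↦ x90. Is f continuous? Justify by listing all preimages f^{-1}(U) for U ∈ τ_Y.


f is NOT continuous.

Compute f^{-1}(U) for each U ∈ τ_Y:
  U = ∅: f^{-1}(U) = ∅ ∈ τ_X ✓.
  U = {x90}: f^{-1}(U) = {N} ∉ τ_X ✗.
  U = {x91}: f^{-1}(U) = {K, L, M} ∈ τ_X ✓.
  U = {x90, x91}: f^{-1}(U) = {K, L, M, N} ∈ τ_X ✓.
Found U = {x90} with f^{-1}(U) = {N} not in τ_X. Therefore f is NOT continuous.


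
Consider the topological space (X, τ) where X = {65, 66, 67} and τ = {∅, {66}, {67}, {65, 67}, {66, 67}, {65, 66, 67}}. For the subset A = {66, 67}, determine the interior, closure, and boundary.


int(A) = {66, 67}, cl(A) = {65, 66, 67}, ∂A = {65}.

Closed sets in (X, τ) are complements of opens:
  closed(X, τ) = {∅, {65}, {66}, {65, 66}, {65, 67}, {65, 66, 67}}.
int(A) = ⋃ {U ∈ τ : U ⊆ A}. Opens contained in A: ∅, {66}, {67}, {66, 67}.
Taking the union of these: int(A) = {66, 67}.
cl(A) = ⋂ {C closed : A ⊆ C}. Closed sets containing A: {65, 66, 67}.
Intersecting these: cl(A) = {65, 66, 67}.
∂A = cl(A) ∖ int(A) = {65, 66, 67} ∖ {66, 67} = {65}.


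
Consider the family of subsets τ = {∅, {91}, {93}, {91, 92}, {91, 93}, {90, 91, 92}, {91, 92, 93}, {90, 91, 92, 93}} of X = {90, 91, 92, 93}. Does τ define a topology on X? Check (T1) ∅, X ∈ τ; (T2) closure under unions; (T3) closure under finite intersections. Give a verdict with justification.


τ IS a topology on X.

Axiom (T1): ∅ ∈ τ? Yes; X ∈ τ? Yes.
Axiom (T2/T3): check pairwise unions and intersections of members of τ.
All pairwise intersections and unions checked — each lies in τ. Therefore τ satisfies (T1), (T2), (T3): it IS a topology on X.


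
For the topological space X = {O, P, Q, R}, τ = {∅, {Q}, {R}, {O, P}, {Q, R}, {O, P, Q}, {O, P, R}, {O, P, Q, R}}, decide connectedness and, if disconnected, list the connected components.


(X, τ) is disconnected; components = [{Q}, {R}, {O, P}].

Find clopen sets (U ∈ τ with X ∖ U ∈ τ):
  U = ∅, X ∖ U = {O, P, Q, R} — both open, so U is clopen.
  U = {Q}, X ∖ U = {O, P, R} — both open, so U is clopen.
  U = {R}, X ∖ U = {O, P, Q} — both open, so U is clopen.
  U = {O, P}, X ∖ U = {Q, R} — both open, so U is clopen.
  U = {Q, R}, X ∖ U = {O, P} — both open, so U is clopen.
  U = {O, P, Q}, X ∖ U = {R} — both open, so U is clopen.
  U = {O, P, R}, X ∖ U = {Q} — both open, so U is clopen.
  U = {O, P, Q, R}, X ∖ U = ∅ — both open, so U is clopen.
Nontrivial clopen(s) exist: e.g. {O, P, Q}. So (X, τ) is disconnected.
Compute connected components by grouping points that agree on all clopens:
  component: {Q}
  component: {R}
  component: {O, P}


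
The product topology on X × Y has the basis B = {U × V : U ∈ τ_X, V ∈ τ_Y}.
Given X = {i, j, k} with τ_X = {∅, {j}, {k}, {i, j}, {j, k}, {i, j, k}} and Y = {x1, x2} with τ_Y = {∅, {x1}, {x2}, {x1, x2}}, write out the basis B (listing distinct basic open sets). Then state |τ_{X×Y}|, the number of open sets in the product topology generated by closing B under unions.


Basis B = {∅ × ∅, {j} × {x1}, {j} × {x2}, {k} × {x1}, {k} × {x2}, {i, j} × {x1}, {i, j} × {x2}, {j} × {x1, x2}, {j, k} × {x1}, {j, k} × {x2}, {k} × {x1, x2}, {i, j, k} × {x1}, {i, j, k} × {x2}, {i, j} × {x1, x2}, {j, k} × {x1, x2}, {i, j, k} × {x1, x2}}; |τ_{X×Y}| = 36.

Enumerate products U × V with U ∈ τ_X, V ∈ τ_Y (deduplicated):
  ∅ × ∅ = {} (∅)
  {j} × {x1} = {(j,x1)}
  {j} × {x2} = {(j,x2)}
  {k} × {x1} = {(k,x1)}
  {k} × {x2} = {(k,x2)}
  {i, j} × {x1} = {(i,x1), (j,x1)}
  {i, j} × {x2} = {(i,x2), (j,x2)}
  {j} × {x1, x2} = {(j,x1), (j,x2)}
  {j, k} × {x1} = {(j,x1), (k,x1)}
  {j, k} × {x2} = {(j,x2), (k,x2)}
  {k} × {x1, x2} = {(k,x1), (k,x2)}
  {i, j, k} × {x1} = {(i,x1), (j,x1), (k,x1)}
  {i, j, k} × {x2} = {(i,x2), (j,x2), (k,x2)}
  {i, j} × {x1, x2} = {(i,x1), (i,x2), (j,x1), (j,x2)}
  {j, k} × {x1, x2} = {(j,x1), (j,x2), (k,x1), (k,x2)}
  {i, j, k} × {x1, x2} = {(i,x1), (i,x2), (j,x1), (j,x2), (k,x1), (k,x2)}
These 16 distinct sets form the basis B.
Close under arbitrary unions to get τ_{X×Y}; counting gives |τ_{X×Y}| = 36.


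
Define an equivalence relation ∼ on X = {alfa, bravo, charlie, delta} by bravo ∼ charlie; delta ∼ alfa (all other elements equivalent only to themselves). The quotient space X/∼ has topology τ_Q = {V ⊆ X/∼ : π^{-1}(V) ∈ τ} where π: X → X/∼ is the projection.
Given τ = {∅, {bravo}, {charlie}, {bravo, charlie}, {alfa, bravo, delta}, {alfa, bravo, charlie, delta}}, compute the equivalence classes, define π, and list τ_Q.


X/∼ = {[alfa=delta], [bravo=charlie]}; |τ_Q| = 3.

Equivalence classes: [alfa=delta], [bravo=charlie].
Quotient map π: X → X/∼ sends alfa ↦ [alfa=delta], bravo ↦ [bravo=charlie], charlie ↦ [bravo=charlie], delta ↦ [alfa=delta].
For each subset V ⊆ X/∼, compute π^{-1}(V) ⊆ X and check whether π^{-1}(V) ∈ τ. V is open in τ_Q iff π^{-1}(V) ∈ τ.
  V = {}: π^{-1}(V) = ∅ ∈ τ ✓.
  V = {[alfa=delta]}: π^{-1}(V) = {alfa, delta} ∉ τ ✗.
  V = {[bravo=charlie]}: π^{-1}(V) = {bravo, charlie} ∈ τ ✓.
  V = {[alfa=delta], [bravo=charlie]}: π^{-1}(V) = {alfa, bravo, charlie, delta} ∈ τ ✓.
Open sets in the quotient: τ_Q = {{}, {[bravo=charlie]}, {[alfa=delta], [bravo=charlie]}} (3 elements).


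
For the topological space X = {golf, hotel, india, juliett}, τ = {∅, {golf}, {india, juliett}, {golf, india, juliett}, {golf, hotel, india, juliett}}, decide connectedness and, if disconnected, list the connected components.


(X, τ) is connected.

Find clopen sets (U ∈ τ with X ∖ U ∈ τ):
  U = ∅, X ∖ U = {golf, hotel, india, juliett} — both open, so U is clopen.
  U = {golf, hotel, india, juliett}, X ∖ U = ∅ — both open, so U is clopen.
Only trivial clopens (∅ and X) exist, so (X, τ) is connected.
Compute connected components by grouping points that agree on all clopens:
  component: {golf, hotel, india, juliett}


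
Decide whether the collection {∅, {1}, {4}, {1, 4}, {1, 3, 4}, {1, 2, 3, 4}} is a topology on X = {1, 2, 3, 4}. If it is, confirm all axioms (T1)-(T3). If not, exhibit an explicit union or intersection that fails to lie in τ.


τ IS a topology on X.

Axiom (T1): ∅ ∈ τ? Yes; X ∈ τ? Yes.
Axiom (T2/T3): check pairwise unions and intersections of members of τ.
All pairwise intersections and unions checked — each lies in τ. Therefore τ satisfies (T1), (T2), (T3): it IS a topology on X.


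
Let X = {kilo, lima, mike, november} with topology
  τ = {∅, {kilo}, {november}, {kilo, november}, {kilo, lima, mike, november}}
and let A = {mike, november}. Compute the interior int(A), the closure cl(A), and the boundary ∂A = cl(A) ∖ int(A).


int(A) = {november}, cl(A) = {lima, mike, november}, ∂A = {lima, mike}.

Closed sets in (X, τ) are complements of opens:
  closed(X, τ) = {∅, {lima, mike}, {kilo, lima, mike}, {lima, mike, november}, {kilo, lima, mike, november}}.
int(A) = ⋃ {U ∈ τ : U ⊆ A}. Opens contained in A: ∅, {november}.
Taking the union of these: int(A) = {november}.
cl(A) = ⋂ {C closed : A ⊆ C}. Closed sets containing A: {lima, mike, november}, {kilo, lima, mike, november}.
Intersecting these: cl(A) = {lima, mike, november}.
∂A = cl(A) ∖ int(A) = {lima, mike, november} ∖ {november} = {lima, mike}.


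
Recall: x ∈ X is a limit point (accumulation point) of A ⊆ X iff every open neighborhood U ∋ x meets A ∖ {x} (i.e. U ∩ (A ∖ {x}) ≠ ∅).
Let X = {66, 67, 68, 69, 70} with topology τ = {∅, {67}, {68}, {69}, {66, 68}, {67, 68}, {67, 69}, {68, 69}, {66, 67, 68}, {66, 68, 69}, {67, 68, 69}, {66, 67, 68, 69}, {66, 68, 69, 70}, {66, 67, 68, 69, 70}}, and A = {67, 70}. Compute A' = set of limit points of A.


A' = ∅

For each x ∈ X, list the open sets U ∈ τ with x ∈ U, then check whether U ∩ (A ∖ {x}) ≠ ∅ for every such U.
  x = 66: open {66, 68} ∋ x has {66, 68} ∩ (A ∖ {66}) = ∅, so x is NOT a limit point.
  x = 67: open {67} ∋ x has {67} ∩ (A ∖ {67}) = ∅, so x is NOT a limit point.
  x = 68: open {68} ∋ x has {68} ∩ (A ∖ {68}) = ∅, so x is NOT a limit point.
  x = 69: open {69} ∋ x has {69} ∩ (A ∖ {69}) = ∅, so x is NOT a limit point.
  x = 70: open {66, 68, 69, 70} ∋ x has {66, 68, 69, 70} ∩ (A ∖ {70}) = ∅, so x is NOT a limit point.
Collecting: A' = ∅.


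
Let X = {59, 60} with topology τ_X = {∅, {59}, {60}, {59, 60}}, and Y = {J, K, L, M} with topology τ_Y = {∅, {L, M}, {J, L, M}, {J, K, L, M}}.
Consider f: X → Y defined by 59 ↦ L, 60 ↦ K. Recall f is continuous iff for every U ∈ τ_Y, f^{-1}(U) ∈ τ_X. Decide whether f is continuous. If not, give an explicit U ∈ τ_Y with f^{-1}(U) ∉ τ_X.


f IS continuous.

Compute f^{-1}(U) for each U ∈ τ_Y:
  U = ∅: f^{-1}(U) = ∅ ∈ τ_X ✓.
  U = {L, M}: f^{-1}(U) = {59} ∈ τ_X ✓.
  U = {J, L, M}: f^{-1}(U) = {59} ∈ τ_X ✓.
  U = {J, K, L, M}: f^{-1}(U) = {59, 60} ∈ τ_X ✓.
Every preimage lies in τ_X, so f IS continuous.


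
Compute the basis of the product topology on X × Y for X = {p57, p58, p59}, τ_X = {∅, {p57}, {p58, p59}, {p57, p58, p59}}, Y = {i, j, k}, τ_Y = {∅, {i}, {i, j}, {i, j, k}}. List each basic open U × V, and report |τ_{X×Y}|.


Basis B = {∅ × ∅, {p57} × {i}, {p57} × {i, j}, {p58, p59} × {i}, {p57} × {i, j, k}, {p57, p58, p59} × {i}, {p58, p59} × {i, j}, {p57, p58, p59} × {i, j}, {p58, p59} × {i, j, k}, {p57, p58, p59} × {i, j, k}}; |τ_{X×Y}| = 16.

Enumerate products U × V with U ∈ τ_X, V ∈ τ_Y (deduplicated):
  ∅ × ∅ = {} (∅)
  {p57} × {i} = {(p57,i)}
  {p57} × {i, j} = {(p57,i), (p57,j)}
  {p58, p59} × {i} = {(p58,i), (p59,i)}
  {p57} × {i, j, k} = {(p57,i), (p57,j), (p57,k)}
  {p57, p58, p59} × {i} = {(p57,i), (p58,i), (p59,i)}
  {p58, p59} × {i, j} = {(p58,i), (p58,j), (p59,i), (p59,j)}
  {p57, p58, p59} × {i, j} = {(p57,i), (p57,j), (p58,i), (p58,j), (p59,i), (p59,j)}
  {p58, p59} × {i, j, k} = {(p58,i), (p58,j), (p58,k), (p59,i), (p59,j), (p59,k)}
  {p57, p58, p59} × {i, j, k} = {(p57,i), (p57,j), (p57,k), (p58,i), (p58,j), (p58,k), (p59,i), (p59,j), (p59,k)}
These 10 distinct sets form the basis B.
Close under arbitrary unions to get τ_{X×Y}; counting gives |τ_{X×Y}| = 16.


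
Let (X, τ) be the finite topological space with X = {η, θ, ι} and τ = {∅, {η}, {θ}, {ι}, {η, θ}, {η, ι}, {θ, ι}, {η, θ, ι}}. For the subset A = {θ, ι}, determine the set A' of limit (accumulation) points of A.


A' = ∅

For each x ∈ X, list the open sets U ∈ τ with x ∈ U, then check whether U ∩ (A ∖ {x}) ≠ ∅ for every such U.
  x = η: open {η} ∋ x has {η} ∩ (A ∖ {η}) = ∅, so x is NOT a limit point.
  x = θ: open {θ} ∋ x has {θ} ∩ (A ∖ {θ}) = ∅, so x is NOT a limit point.
  x = ι: open {ι} ∋ x has {ι} ∩ (A ∖ {ι}) = ∅, so x is NOT a limit point.
Collecting: A' = ∅.


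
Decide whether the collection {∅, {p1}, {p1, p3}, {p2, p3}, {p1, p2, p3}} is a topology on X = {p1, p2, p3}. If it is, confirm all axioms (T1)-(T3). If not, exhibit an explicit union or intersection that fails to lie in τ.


τ is NOT a topology on X.

Axiom (T1): ∅ ∈ τ? Yes; X ∈ τ? Yes.
Axiom (T2/T3): check pairwise unions and intersections of members of τ.
Counterexample for (T3): {p1, p3} ∩ {p2, p3} = {p3} ∉ τ. Therefore τ is NOT a topology.


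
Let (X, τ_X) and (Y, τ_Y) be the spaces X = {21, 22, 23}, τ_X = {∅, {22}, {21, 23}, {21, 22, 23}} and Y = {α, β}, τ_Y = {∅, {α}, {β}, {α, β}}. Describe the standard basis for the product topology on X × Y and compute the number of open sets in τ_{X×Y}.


Basis B = {∅ × ∅, {22} × {α}, {22} × {β}, {21, 23} × {α}, {21, 23} × {β}, {22} × {α, β}, {21, 22, 23} × {α}, {21, 22, 23} × {β}, {21, 23} × {α, β}, {21, 22, 23} × {α, β}}; |τ_{X×Y}| = 16.

Enumerate products U × V with U ∈ τ_X, V ∈ τ_Y (deduplicated):
  ∅ × ∅ = {} (∅)
  {22} × {α} = {(22,α)}
  {22} × {β} = {(22,β)}
  {21, 23} × {α} = {(21,α), (23,α)}
  {21, 23} × {β} = {(21,β), (23,β)}
  {22} × {α, β} = {(22,α), (22,β)}
  {21, 22, 23} × {α} = {(21,α), (22,α), (23,α)}
  {21, 22, 23} × {β} = {(21,β), (22,β), (23,β)}
  {21, 23} × {α, β} = {(21,α), (21,β), (23,α), (23,β)}
  {21, 22, 23} × {α, β} = {(21,α), (21,β), (22,α), (22,β), (23,α), (23,β)}
These 10 distinct sets form the basis B.
Close under arbitrary unions to get τ_{X×Y}; counting gives |τ_{X×Y}| = 16.
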